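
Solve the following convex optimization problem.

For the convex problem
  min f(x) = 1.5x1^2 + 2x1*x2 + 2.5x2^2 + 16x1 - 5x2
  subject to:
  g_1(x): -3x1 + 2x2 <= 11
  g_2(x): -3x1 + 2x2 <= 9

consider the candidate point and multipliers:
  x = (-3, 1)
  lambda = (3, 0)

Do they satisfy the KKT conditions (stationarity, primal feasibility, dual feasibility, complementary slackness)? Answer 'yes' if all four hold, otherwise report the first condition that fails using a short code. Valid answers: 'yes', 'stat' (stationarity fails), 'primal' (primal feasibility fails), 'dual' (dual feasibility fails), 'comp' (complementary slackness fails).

Gradient of f: grad f(x) = Q x + c = (9, -6)
Constraint values g_i(x) = a_i^T x - b_i:
  g_1((-3, 1)) = 0
  g_2((-3, 1)) = 2
Stationarity residual: grad f(x) + sum_i lambda_i a_i = (0, 0)
  -> stationarity OK
Primal feasibility (all g_i <= 0): FAILS
Dual feasibility (all lambda_i >= 0): OK
Complementary slackness (lambda_i * g_i(x) = 0 for all i): OK

Verdict: the first failing condition is primal_feasibility -> primal.

primal


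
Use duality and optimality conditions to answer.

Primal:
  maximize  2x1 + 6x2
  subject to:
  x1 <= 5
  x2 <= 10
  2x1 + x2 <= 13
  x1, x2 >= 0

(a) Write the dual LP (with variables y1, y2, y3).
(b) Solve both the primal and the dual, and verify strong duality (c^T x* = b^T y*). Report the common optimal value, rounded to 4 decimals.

The standard primal-dual pair for 'max c^T x s.t. A x <= b, x >= 0' is:
  Dual:  min b^T y  s.t.  A^T y >= c,  y >= 0.

So the dual LP is:
  minimize  5y1 + 10y2 + 13y3
  subject to:
    y1 + 2y3 >= 2
    y2 + y3 >= 6
    y1, y2, y3 >= 0

Solving the primal: x* = (1.5, 10).
  primal value c^T x* = 63.
Solving the dual: y* = (0, 5, 1).
  dual value b^T y* = 63.
Strong duality: c^T x* = b^T y*. Confirmed.

63


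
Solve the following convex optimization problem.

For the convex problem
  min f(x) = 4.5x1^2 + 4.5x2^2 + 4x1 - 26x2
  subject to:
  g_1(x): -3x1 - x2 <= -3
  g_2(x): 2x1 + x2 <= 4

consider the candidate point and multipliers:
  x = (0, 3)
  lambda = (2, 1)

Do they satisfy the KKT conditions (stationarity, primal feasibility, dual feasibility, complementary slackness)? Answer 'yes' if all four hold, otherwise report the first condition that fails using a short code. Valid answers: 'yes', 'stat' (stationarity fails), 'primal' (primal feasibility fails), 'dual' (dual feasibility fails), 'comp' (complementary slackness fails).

Gradient of f: grad f(x) = Q x + c = (4, 1)
Constraint values g_i(x) = a_i^T x - b_i:
  g_1((0, 3)) = 0
  g_2((0, 3)) = -1
Stationarity residual: grad f(x) + sum_i lambda_i a_i = (0, 0)
  -> stationarity OK
Primal feasibility (all g_i <= 0): OK
Dual feasibility (all lambda_i >= 0): OK
Complementary slackness (lambda_i * g_i(x) = 0 for all i): FAILS

Verdict: the first failing condition is complementary_slackness -> comp.

comp


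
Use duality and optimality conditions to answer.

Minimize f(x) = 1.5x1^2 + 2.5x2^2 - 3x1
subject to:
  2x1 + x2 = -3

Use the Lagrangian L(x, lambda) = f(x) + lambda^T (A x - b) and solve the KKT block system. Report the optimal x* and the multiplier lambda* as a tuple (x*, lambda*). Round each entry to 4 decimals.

Form the Lagrangian:
  L(x, lambda) = (1/2) x^T Q x + c^T x + lambda^T (A x - b)
Stationarity (grad_x L = 0): Q x + c + A^T lambda = 0.
Primal feasibility: A x = b.

This gives the KKT block system:
  [ Q   A^T ] [ x     ]   [-c ]
  [ A    0  ] [ lambda ] = [ b ]

Solving the linear system:
  x*      = (-1.1739, -0.6522)
  lambda* = (3.2609)
  f(x*)   = 6.6522

x* = (-1.1739, -0.6522), lambda* = (3.2609)


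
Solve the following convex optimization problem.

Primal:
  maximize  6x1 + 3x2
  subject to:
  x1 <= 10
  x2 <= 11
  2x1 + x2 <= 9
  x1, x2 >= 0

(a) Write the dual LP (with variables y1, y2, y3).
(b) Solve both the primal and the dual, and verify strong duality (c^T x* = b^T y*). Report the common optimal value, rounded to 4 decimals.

The standard primal-dual pair for 'max c^T x s.t. A x <= b, x >= 0' is:
  Dual:  min b^T y  s.t.  A^T y >= c,  y >= 0.

So the dual LP is:
  minimize  10y1 + 11y2 + 9y3
  subject to:
    y1 + 2y3 >= 6
    y2 + y3 >= 3
    y1, y2, y3 >= 0

Solving the primal: x* = (4.5, 0).
  primal value c^T x* = 27.
Solving the dual: y* = (0, 0, 3).
  dual value b^T y* = 27.
Strong duality: c^T x* = b^T y*. Confirmed.

27


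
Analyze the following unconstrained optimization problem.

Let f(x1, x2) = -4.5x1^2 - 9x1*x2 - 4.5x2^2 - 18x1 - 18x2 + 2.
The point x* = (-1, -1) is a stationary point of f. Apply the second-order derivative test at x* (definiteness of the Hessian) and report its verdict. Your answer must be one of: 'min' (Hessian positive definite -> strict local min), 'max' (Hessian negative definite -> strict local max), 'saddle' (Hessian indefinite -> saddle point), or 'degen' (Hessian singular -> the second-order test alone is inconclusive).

Compute the Hessian H = grad^2 f:
  H = [[-9, -9], [-9, -9]]
Verify stationarity: grad f(x*) = H x* + g = (0, 0).
Eigenvalues of H: -18, 0.
H has a zero eigenvalue (singular; negative semidefinite but not definite), so H is neither positive definite, negative definite, nor indefinite. The second-order test alone is inconclusive -> degen.
(Indeed, f is constant along the null direction of H through x*, so x* is not a strict local extremum.)

degen


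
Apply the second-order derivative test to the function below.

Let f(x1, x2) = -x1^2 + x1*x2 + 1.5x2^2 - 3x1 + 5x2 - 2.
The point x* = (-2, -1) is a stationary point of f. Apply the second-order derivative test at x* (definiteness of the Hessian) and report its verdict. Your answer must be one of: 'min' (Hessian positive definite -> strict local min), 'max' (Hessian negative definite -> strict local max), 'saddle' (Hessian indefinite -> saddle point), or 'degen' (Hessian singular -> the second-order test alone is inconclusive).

Compute the Hessian H = grad^2 f:
  H = [[-2, 1], [1, 3]]
Verify stationarity: grad f(x*) = H x* + g = (0, 0).
Eigenvalues of H: -2.1926, 3.1926.
Eigenvalues have mixed signs, so H is indefinite -> x* is a saddle point.

saddle


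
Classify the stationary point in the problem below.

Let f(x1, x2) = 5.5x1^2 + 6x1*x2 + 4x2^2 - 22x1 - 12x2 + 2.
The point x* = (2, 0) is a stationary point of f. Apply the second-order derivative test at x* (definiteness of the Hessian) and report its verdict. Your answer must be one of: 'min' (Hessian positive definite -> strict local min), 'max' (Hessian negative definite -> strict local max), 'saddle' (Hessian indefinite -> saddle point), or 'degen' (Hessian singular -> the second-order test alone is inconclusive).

Compute the Hessian H = grad^2 f:
  H = [[11, 6], [6, 8]]
Verify stationarity: grad f(x*) = H x* + g = (0, 0).
Eigenvalues of H: 3.3153, 15.6847.
Both eigenvalues > 0, so H is positive definite -> x* is a strict local min.

min


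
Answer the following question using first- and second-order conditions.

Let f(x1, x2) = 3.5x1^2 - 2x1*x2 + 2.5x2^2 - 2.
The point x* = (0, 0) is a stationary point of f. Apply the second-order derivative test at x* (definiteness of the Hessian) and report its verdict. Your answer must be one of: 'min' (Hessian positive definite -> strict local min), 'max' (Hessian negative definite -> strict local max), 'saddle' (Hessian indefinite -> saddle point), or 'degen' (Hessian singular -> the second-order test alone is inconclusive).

Compute the Hessian H = grad^2 f:
  H = [[7, -2], [-2, 5]]
Verify stationarity: grad f(x*) = H x* + g = (0, 0).
Eigenvalues of H: 3.7639, 8.2361.
Both eigenvalues > 0, so H is positive definite -> x* is a strict local min.

min


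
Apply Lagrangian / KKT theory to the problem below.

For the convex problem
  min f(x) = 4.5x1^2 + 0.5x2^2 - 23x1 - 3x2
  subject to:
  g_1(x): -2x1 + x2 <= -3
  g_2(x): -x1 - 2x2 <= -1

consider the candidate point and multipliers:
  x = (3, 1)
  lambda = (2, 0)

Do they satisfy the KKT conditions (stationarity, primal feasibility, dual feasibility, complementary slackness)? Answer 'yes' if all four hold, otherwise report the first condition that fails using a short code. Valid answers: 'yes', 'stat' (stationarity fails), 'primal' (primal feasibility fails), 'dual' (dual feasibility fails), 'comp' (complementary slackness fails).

Gradient of f: grad f(x) = Q x + c = (4, -2)
Constraint values g_i(x) = a_i^T x - b_i:
  g_1((3, 1)) = -2
  g_2((3, 1)) = -4
Stationarity residual: grad f(x) + sum_i lambda_i a_i = (0, 0)
  -> stationarity OK
Primal feasibility (all g_i <= 0): OK
Dual feasibility (all lambda_i >= 0): OK
Complementary slackness (lambda_i * g_i(x) = 0 for all i): FAILS

Verdict: the first failing condition is complementary_slackness -> comp.

comp


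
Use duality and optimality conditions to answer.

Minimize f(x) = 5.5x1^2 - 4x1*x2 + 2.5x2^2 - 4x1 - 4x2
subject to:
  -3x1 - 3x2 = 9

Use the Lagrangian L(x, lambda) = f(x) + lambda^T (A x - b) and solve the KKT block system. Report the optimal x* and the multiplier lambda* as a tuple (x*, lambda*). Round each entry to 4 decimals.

Form the Lagrangian:
  L(x, lambda) = (1/2) x^T Q x + c^T x + lambda^T (A x - b)
Stationarity (grad_x L = 0): Q x + c + A^T lambda = 0.
Primal feasibility: A x = b.

This gives the KKT block system:
  [ Q   A^T ] [ x     ]   [-c ]
  [ A    0  ] [ lambda ] = [ b ]

Solving the linear system:
  x*      = (-1.125, -1.875)
  lambda* = (-2.9583)
  f(x*)   = 19.3125

x* = (-1.125, -1.875), lambda* = (-2.9583)


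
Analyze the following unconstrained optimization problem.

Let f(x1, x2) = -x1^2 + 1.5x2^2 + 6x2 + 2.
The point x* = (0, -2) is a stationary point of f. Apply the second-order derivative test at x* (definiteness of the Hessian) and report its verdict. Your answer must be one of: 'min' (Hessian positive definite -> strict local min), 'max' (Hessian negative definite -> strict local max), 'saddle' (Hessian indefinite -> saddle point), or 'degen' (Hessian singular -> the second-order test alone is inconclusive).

Compute the Hessian H = grad^2 f:
  H = [[-2, 0], [0, 3]]
Verify stationarity: grad f(x*) = H x* + g = (0, 0).
Eigenvalues of H: -2, 3.
Eigenvalues have mixed signs, so H is indefinite -> x* is a saddle point.

saddle


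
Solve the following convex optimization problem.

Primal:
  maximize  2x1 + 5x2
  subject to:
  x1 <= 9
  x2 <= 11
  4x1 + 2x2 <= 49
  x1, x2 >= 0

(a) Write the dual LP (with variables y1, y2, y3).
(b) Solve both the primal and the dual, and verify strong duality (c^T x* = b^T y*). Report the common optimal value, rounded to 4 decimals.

The standard primal-dual pair for 'max c^T x s.t. A x <= b, x >= 0' is:
  Dual:  min b^T y  s.t.  A^T y >= c,  y >= 0.

So the dual LP is:
  minimize  9y1 + 11y2 + 49y3
  subject to:
    y1 + 4y3 >= 2
    y2 + 2y3 >= 5
    y1, y2, y3 >= 0

Solving the primal: x* = (6.75, 11).
  primal value c^T x* = 68.5.
Solving the dual: y* = (0, 4, 0.5).
  dual value b^T y* = 68.5.
Strong duality: c^T x* = b^T y*. Confirmed.

68.5


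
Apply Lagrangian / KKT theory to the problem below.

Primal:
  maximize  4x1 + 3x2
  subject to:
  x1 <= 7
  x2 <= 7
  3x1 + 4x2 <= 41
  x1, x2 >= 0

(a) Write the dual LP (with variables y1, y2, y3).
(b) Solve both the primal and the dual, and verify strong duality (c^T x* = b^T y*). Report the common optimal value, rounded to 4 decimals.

The standard primal-dual pair for 'max c^T x s.t. A x <= b, x >= 0' is:
  Dual:  min b^T y  s.t.  A^T y >= c,  y >= 0.

So the dual LP is:
  minimize  7y1 + 7y2 + 41y3
  subject to:
    y1 + 3y3 >= 4
    y2 + 4y3 >= 3
    y1, y2, y3 >= 0

Solving the primal: x* = (7, 5).
  primal value c^T x* = 43.
Solving the dual: y* = (1.75, 0, 0.75).
  dual value b^T y* = 43.
Strong duality: c^T x* = b^T y*. Confirmed.

43


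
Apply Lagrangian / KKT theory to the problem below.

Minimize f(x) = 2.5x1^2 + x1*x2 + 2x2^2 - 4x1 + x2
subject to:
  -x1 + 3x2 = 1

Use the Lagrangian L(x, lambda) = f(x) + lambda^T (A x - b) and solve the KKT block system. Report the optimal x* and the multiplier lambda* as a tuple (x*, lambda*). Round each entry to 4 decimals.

Form the Lagrangian:
  L(x, lambda) = (1/2) x^T Q x + c^T x + lambda^T (A x - b)
Stationarity (grad_x L = 0): Q x + c + A^T lambda = 0.
Primal feasibility: A x = b.

This gives the KKT block system:
  [ Q   A^T ] [ x     ]   [-c ]
  [ A    0  ] [ lambda ] = [ b ]

Solving the linear system:
  x*      = (0.4727, 0.4909)
  lambda* = (-1.1455)
  f(x*)   = -0.1273

x* = (0.4727, 0.4909), lambda* = (-1.1455)


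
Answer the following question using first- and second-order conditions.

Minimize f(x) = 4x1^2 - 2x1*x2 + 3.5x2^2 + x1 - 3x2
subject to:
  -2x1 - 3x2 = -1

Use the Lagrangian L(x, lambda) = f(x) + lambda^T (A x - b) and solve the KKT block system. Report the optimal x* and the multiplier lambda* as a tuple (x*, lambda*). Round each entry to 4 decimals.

Form the Lagrangian:
  L(x, lambda) = (1/2) x^T Q x + c^T x + lambda^T (A x - b)
Stationarity (grad_x L = 0): Q x + c + A^T lambda = 0.
Primal feasibility: A x = b.

This gives the KKT block system:
  [ Q   A^T ] [ x     ]   [-c ]
  [ A    0  ] [ lambda ] = [ b ]

Solving the linear system:
  x*      = (-0.0565, 0.371)
  lambda* = (-0.0968)
  f(x*)   = -0.6331

x* = (-0.0565, 0.371), lambda* = (-0.0968)


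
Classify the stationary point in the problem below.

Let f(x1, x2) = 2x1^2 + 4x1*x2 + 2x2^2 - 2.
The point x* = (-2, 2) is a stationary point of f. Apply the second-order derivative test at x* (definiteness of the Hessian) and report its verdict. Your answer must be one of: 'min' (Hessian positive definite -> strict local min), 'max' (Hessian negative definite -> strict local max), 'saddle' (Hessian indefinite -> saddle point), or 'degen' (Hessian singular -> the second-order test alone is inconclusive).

Compute the Hessian H = grad^2 f:
  H = [[4, 4], [4, 4]]
Verify stationarity: grad f(x*) = H x* + g = (0, 0).
Eigenvalues of H: 0, 8.
H has a zero eigenvalue (singular; positive semidefinite but not definite), so H is neither positive definite, negative definite, nor indefinite. The second-order test alone is inconclusive -> degen.
(Indeed, f is constant along the null direction of H through x*, so x* is not a strict local extremum.)

degen


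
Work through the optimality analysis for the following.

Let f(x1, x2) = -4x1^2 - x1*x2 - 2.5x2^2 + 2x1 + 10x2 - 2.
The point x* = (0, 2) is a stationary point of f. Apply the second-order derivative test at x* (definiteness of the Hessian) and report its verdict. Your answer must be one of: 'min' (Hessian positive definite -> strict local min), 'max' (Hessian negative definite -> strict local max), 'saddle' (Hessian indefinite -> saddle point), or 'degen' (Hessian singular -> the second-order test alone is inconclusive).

Compute the Hessian H = grad^2 f:
  H = [[-8, -1], [-1, -5]]
Verify stationarity: grad f(x*) = H x* + g = (0, 0).
Eigenvalues of H: -8.3028, -4.6972.
Both eigenvalues < 0, so H is negative definite -> x* is a strict local max.

max


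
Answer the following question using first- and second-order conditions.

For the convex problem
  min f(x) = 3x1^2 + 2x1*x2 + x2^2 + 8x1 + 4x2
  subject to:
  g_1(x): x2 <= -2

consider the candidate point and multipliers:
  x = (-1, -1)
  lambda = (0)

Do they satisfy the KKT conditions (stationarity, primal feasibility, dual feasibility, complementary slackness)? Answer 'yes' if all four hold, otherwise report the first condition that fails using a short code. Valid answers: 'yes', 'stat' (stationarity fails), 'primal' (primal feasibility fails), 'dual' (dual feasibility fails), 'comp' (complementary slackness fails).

Gradient of f: grad f(x) = Q x + c = (0, 0)
Constraint values g_i(x) = a_i^T x - b_i:
  g_1((-1, -1)) = 1
Stationarity residual: grad f(x) + sum_i lambda_i a_i = (0, 0)
  -> stationarity OK
Primal feasibility (all g_i <= 0): FAILS
Dual feasibility (all lambda_i >= 0): OK
Complementary slackness (lambda_i * g_i(x) = 0 for all i): OK

Verdict: the first failing condition is primal_feasibility -> primal.

primal


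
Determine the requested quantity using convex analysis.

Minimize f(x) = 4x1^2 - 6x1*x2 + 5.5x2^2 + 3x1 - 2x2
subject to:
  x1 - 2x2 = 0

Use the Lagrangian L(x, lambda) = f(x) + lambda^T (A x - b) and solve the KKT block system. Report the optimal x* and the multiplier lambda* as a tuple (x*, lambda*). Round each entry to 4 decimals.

Form the Lagrangian:
  L(x, lambda) = (1/2) x^T Q x + c^T x + lambda^T (A x - b)
Stationarity (grad_x L = 0): Q x + c + A^T lambda = 0.
Primal feasibility: A x = b.

This gives the KKT block system:
  [ Q   A^T ] [ x     ]   [-c ]
  [ A    0  ] [ lambda ] = [ b ]

Solving the linear system:
  x*      = (-0.4211, -0.2105)
  lambda* = (-0.8947)
  f(x*)   = -0.4211

x* = (-0.4211, -0.2105), lambda* = (-0.8947)


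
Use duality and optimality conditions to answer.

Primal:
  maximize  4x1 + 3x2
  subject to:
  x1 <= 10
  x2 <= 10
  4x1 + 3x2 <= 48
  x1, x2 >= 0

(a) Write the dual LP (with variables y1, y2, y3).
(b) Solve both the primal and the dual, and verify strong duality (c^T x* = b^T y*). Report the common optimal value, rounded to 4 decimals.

The standard primal-dual pair for 'max c^T x s.t. A x <= b, x >= 0' is:
  Dual:  min b^T y  s.t.  A^T y >= c,  y >= 0.

So the dual LP is:
  minimize  10y1 + 10y2 + 48y3
  subject to:
    y1 + 4y3 >= 4
    y2 + 3y3 >= 3
    y1, y2, y3 >= 0

Solving the primal: x* = (4.5, 10).
  primal value c^T x* = 48.
Solving the dual: y* = (0, 0, 1).
  dual value b^T y* = 48.
Strong duality: c^T x* = b^T y*. Confirmed.

48


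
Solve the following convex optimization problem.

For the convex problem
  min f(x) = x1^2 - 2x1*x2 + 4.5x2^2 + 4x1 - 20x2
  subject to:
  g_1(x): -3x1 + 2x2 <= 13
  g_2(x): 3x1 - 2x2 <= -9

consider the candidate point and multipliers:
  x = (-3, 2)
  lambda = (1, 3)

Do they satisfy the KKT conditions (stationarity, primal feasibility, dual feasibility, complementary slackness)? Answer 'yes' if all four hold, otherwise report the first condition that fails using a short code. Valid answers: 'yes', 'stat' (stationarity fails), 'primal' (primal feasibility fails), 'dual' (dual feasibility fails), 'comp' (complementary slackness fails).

Gradient of f: grad f(x) = Q x + c = (-6, 4)
Constraint values g_i(x) = a_i^T x - b_i:
  g_1((-3, 2)) = 0
  g_2((-3, 2)) = -4
Stationarity residual: grad f(x) + sum_i lambda_i a_i = (0, 0)
  -> stationarity OK
Primal feasibility (all g_i <= 0): OK
Dual feasibility (all lambda_i >= 0): OK
Complementary slackness (lambda_i * g_i(x) = 0 for all i): FAILS

Verdict: the first failing condition is complementary_slackness -> comp.

comp


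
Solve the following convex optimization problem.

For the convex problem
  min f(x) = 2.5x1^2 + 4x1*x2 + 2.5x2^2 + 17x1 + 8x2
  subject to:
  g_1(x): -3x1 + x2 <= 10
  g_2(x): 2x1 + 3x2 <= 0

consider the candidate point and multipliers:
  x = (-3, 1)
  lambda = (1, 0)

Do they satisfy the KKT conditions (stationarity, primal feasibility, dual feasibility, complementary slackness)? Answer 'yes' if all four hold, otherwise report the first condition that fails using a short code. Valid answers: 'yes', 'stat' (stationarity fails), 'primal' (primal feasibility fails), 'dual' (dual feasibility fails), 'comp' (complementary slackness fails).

Gradient of f: grad f(x) = Q x + c = (6, 1)
Constraint values g_i(x) = a_i^T x - b_i:
  g_1((-3, 1)) = 0
  g_2((-3, 1)) = -3
Stationarity residual: grad f(x) + sum_i lambda_i a_i = (3, 2)
  -> stationarity FAILS
Primal feasibility (all g_i <= 0): OK
Dual feasibility (all lambda_i >= 0): OK
Complementary slackness (lambda_i * g_i(x) = 0 for all i): OK

Verdict: the first failing condition is stationarity -> stat.

stat


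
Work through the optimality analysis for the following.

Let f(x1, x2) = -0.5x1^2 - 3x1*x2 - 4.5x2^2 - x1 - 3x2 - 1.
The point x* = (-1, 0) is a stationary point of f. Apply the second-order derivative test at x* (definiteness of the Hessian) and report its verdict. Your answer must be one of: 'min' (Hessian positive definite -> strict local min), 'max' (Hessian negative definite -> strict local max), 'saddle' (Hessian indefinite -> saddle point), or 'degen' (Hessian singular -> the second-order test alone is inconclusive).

Compute the Hessian H = grad^2 f:
  H = [[-1, -3], [-3, -9]]
Verify stationarity: grad f(x*) = H x* + g = (0, 0).
Eigenvalues of H: -10, 0.
H has a zero eigenvalue (singular; negative semidefinite but not definite), so H is neither positive definite, negative definite, nor indefinite. The second-order test alone is inconclusive -> degen.
(Indeed, f is constant along the null direction of H through x*, so x* is not a strict local extremum.)

degen


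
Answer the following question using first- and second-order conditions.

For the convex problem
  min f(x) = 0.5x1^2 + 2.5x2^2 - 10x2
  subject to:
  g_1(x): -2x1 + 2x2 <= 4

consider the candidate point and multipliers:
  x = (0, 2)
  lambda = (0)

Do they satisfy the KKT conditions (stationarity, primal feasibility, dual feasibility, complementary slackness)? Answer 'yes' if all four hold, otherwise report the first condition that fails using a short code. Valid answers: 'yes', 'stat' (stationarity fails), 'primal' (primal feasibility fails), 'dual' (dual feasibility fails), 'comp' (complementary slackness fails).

Gradient of f: grad f(x) = Q x + c = (0, 0)
Constraint values g_i(x) = a_i^T x - b_i:
  g_1((0, 2)) = 0
Stationarity residual: grad f(x) + sum_i lambda_i a_i = (0, 0)
  -> stationarity OK
Primal feasibility (all g_i <= 0): OK
Dual feasibility (all lambda_i >= 0): OK
Complementary slackness (lambda_i * g_i(x) = 0 for all i): OK

Verdict: yes, KKT holds.

yes


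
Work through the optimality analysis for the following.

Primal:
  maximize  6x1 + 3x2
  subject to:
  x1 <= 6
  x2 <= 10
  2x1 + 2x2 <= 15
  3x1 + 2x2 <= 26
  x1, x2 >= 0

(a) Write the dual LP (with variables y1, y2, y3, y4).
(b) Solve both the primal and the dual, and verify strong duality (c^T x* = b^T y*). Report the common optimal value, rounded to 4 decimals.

The standard primal-dual pair for 'max c^T x s.t. A x <= b, x >= 0' is:
  Dual:  min b^T y  s.t.  A^T y >= c,  y >= 0.

So the dual LP is:
  minimize  6y1 + 10y2 + 15y3 + 26y4
  subject to:
    y1 + 2y3 + 3y4 >= 6
    y2 + 2y3 + 2y4 >= 3
    y1, y2, y3, y4 >= 0

Solving the primal: x* = (6, 1.5).
  primal value c^T x* = 40.5.
Solving the dual: y* = (3, 0, 1.5, 0).
  dual value b^T y* = 40.5.
Strong duality: c^T x* = b^T y*. Confirmed.

40.5


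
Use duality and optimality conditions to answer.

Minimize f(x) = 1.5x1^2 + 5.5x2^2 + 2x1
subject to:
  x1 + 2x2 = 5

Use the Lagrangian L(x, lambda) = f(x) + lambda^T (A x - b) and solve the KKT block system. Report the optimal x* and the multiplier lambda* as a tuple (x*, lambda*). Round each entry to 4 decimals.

Form the Lagrangian:
  L(x, lambda) = (1/2) x^T Q x + c^T x + lambda^T (A x - b)
Stationarity (grad_x L = 0): Q x + c + A^T lambda = 0.
Primal feasibility: A x = b.

This gives the KKT block system:
  [ Q   A^T ] [ x     ]   [-c ]
  [ A    0  ] [ lambda ] = [ b ]

Solving the linear system:
  x*      = (2.0435, 1.4783)
  lambda* = (-8.1304)
  f(x*)   = 22.3696

x* = (2.0435, 1.4783), lambda* = (-8.1304)


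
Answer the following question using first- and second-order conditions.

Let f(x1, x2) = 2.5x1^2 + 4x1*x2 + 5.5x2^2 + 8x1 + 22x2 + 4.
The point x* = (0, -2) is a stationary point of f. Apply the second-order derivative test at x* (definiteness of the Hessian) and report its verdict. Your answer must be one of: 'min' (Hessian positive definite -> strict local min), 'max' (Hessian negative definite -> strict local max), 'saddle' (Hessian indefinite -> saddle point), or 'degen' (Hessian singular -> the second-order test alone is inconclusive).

Compute the Hessian H = grad^2 f:
  H = [[5, 4], [4, 11]]
Verify stationarity: grad f(x*) = H x* + g = (0, 0).
Eigenvalues of H: 3, 13.
Both eigenvalues > 0, so H is positive definite -> x* is a strict local min.

min


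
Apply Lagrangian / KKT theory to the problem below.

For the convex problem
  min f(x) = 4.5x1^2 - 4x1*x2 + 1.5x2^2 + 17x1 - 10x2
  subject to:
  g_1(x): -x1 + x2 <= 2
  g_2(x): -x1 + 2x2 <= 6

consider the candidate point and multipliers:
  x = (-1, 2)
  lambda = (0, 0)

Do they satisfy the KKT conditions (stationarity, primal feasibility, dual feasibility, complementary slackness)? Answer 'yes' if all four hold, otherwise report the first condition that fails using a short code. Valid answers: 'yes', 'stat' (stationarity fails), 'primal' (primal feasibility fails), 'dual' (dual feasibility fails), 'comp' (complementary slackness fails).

Gradient of f: grad f(x) = Q x + c = (0, 0)
Constraint values g_i(x) = a_i^T x - b_i:
  g_1((-1, 2)) = 1
  g_2((-1, 2)) = -1
Stationarity residual: grad f(x) + sum_i lambda_i a_i = (0, 0)
  -> stationarity OK
Primal feasibility (all g_i <= 0): FAILS
Dual feasibility (all lambda_i >= 0): OK
Complementary slackness (lambda_i * g_i(x) = 0 for all i): OK

Verdict: the first failing condition is primal_feasibility -> primal.

primal


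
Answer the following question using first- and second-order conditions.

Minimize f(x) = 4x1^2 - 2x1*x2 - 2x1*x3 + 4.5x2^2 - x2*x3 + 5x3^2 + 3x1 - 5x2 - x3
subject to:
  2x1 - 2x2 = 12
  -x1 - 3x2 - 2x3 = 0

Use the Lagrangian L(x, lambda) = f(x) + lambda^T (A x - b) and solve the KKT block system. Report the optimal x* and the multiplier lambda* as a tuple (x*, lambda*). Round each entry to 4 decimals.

Form the Lagrangian:
  L(x, lambda) = (1/2) x^T Q x + c^T x + lambda^T (A x - b)
Stationarity (grad_x L = 0): Q x + c + A^T lambda = 0.
Primal feasibility: A x = b.

This gives the KKT block system:
  [ Q   A^T ] [ x     ]   [-c ]
  [ A    0  ] [ lambda ] = [ b ]

Solving the linear system:
  x*      = (4.0154, -1.9846, 0.9692)
  lambda* = (-17.9154, 1.3231)
  f(x*)   = 117.9923

x* = (4.0154, -1.9846, 0.9692), lambda* = (-17.9154, 1.3231)


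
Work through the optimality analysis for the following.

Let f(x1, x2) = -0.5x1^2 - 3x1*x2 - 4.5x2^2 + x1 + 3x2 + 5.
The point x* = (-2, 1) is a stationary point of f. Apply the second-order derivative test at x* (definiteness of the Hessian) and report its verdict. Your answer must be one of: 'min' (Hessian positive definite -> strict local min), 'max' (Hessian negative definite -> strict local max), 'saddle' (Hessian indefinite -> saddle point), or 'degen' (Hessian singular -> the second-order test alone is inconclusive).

Compute the Hessian H = grad^2 f:
  H = [[-1, -3], [-3, -9]]
Verify stationarity: grad f(x*) = H x* + g = (0, 0).
Eigenvalues of H: -10, 0.
H has a zero eigenvalue (singular; negative semidefinite but not definite), so H is neither positive definite, negative definite, nor indefinite. The second-order test alone is inconclusive -> degen.
(Indeed, f is constant along the null direction of H through x*, so x* is not a strict local extremum.)

degen


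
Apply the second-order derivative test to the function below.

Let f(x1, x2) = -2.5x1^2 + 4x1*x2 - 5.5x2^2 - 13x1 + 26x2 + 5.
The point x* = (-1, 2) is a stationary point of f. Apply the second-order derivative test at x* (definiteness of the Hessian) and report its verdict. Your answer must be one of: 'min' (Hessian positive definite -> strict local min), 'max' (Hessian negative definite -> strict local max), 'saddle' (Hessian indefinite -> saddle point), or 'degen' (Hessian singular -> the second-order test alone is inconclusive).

Compute the Hessian H = grad^2 f:
  H = [[-5, 4], [4, -11]]
Verify stationarity: grad f(x*) = H x* + g = (0, 0).
Eigenvalues of H: -13, -3.
Both eigenvalues < 0, so H is negative definite -> x* is a strict local max.

max


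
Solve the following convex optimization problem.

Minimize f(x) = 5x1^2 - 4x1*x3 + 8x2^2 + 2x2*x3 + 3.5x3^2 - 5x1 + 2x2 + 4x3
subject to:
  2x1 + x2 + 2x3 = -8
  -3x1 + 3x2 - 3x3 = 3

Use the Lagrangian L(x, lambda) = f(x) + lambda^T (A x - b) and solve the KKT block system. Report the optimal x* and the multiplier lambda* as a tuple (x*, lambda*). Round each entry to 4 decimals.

Form the Lagrangian:
  L(x, lambda) = (1/2) x^T Q x + c^T x + lambda^T (A x - b)
Stationarity (grad_x L = 0): Q x + c + A^T lambda = 0.
Primal feasibility: A x = b.

This gives the KKT block system:
  [ Q   A^T ] [ x     ]   [-c ]
  [ A    0  ] [ lambda ] = [ b ]

Solving the linear system:
  x*      = (-1.12, -2, -1.88)
  lambda* = (14.1467, 6.5378)
  f(x*)   = 43.82

x* = (-1.12, -2, -1.88), lambda* = (14.1467, 6.5378)


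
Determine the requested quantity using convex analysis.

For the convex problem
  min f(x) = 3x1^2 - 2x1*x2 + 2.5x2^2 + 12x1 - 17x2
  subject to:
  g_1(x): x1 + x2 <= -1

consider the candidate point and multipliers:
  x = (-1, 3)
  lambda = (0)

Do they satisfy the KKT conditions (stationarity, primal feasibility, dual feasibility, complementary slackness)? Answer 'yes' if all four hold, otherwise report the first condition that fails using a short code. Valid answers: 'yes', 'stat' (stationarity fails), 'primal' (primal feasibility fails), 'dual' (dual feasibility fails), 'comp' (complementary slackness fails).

Gradient of f: grad f(x) = Q x + c = (0, 0)
Constraint values g_i(x) = a_i^T x - b_i:
  g_1((-1, 3)) = 3
Stationarity residual: grad f(x) + sum_i lambda_i a_i = (0, 0)
  -> stationarity OK
Primal feasibility (all g_i <= 0): FAILS
Dual feasibility (all lambda_i >= 0): OK
Complementary slackness (lambda_i * g_i(x) = 0 for all i): OK

Verdict: the first failing condition is primal_feasibility -> primal.

primal


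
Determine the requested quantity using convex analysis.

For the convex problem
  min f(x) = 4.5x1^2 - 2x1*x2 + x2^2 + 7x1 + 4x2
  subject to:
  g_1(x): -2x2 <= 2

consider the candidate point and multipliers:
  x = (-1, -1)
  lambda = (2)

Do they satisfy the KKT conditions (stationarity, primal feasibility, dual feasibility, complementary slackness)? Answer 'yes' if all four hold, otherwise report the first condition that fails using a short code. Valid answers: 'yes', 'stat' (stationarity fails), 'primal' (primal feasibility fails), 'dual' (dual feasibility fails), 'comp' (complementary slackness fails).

Gradient of f: grad f(x) = Q x + c = (0, 4)
Constraint values g_i(x) = a_i^T x - b_i:
  g_1((-1, -1)) = 0
Stationarity residual: grad f(x) + sum_i lambda_i a_i = (0, 0)
  -> stationarity OK
Primal feasibility (all g_i <= 0): OK
Dual feasibility (all lambda_i >= 0): OK
Complementary slackness (lambda_i * g_i(x) = 0 for all i): OK

Verdict: yes, KKT holds.

yes


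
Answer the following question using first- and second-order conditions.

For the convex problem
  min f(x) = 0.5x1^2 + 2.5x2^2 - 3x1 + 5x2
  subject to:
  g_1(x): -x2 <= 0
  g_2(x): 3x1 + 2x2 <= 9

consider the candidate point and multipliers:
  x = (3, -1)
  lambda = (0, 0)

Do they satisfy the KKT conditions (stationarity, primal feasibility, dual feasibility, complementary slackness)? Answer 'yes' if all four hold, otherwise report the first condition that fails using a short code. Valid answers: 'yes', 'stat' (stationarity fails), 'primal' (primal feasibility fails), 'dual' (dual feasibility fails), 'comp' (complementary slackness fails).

Gradient of f: grad f(x) = Q x + c = (0, 0)
Constraint values g_i(x) = a_i^T x - b_i:
  g_1((3, -1)) = 1
  g_2((3, -1)) = -2
Stationarity residual: grad f(x) + sum_i lambda_i a_i = (0, 0)
  -> stationarity OK
Primal feasibility (all g_i <= 0): FAILS
Dual feasibility (all lambda_i >= 0): OK
Complementary slackness (lambda_i * g_i(x) = 0 for all i): OK

Verdict: the first failing condition is primal_feasibility -> primal.

primal


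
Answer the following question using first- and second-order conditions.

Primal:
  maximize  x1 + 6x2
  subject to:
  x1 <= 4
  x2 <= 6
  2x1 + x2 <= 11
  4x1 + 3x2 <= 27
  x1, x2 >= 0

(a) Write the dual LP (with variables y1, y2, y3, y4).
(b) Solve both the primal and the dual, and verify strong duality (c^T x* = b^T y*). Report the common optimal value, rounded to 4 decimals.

The standard primal-dual pair for 'max c^T x s.t. A x <= b, x >= 0' is:
  Dual:  min b^T y  s.t.  A^T y >= c,  y >= 0.

So the dual LP is:
  minimize  4y1 + 6y2 + 11y3 + 27y4
  subject to:
    y1 + 2y3 + 4y4 >= 1
    y2 + y3 + 3y4 >= 6
    y1, y2, y3, y4 >= 0

Solving the primal: x* = (2.25, 6).
  primal value c^T x* = 38.25.
Solving the dual: y* = (0, 5.25, 0, 0.25).
  dual value b^T y* = 38.25.
Strong duality: c^T x* = b^T y*. Confirmed.

38.25


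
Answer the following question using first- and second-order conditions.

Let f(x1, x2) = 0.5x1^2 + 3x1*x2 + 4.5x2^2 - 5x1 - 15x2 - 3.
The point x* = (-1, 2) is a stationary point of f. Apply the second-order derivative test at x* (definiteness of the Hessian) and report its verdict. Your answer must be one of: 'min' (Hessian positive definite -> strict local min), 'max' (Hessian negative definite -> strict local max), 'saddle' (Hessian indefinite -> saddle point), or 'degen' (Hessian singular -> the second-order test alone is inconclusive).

Compute the Hessian H = grad^2 f:
  H = [[1, 3], [3, 9]]
Verify stationarity: grad f(x*) = H x* + g = (0, 0).
Eigenvalues of H: 0, 10.
H has a zero eigenvalue (singular; positive semidefinite but not definite), so H is neither positive definite, negative definite, nor indefinite. The second-order test alone is inconclusive -> degen.
(Indeed, f is constant along the null direction of H through x*, so x* is not a strict local extremum.)

degen


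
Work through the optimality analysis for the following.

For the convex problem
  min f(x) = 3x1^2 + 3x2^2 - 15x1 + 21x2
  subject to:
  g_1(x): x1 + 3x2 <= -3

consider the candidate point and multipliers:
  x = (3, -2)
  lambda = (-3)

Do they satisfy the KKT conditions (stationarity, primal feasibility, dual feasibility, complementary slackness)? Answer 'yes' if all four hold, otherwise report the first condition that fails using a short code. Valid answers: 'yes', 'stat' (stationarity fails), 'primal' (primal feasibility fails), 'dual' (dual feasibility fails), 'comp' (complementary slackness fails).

Gradient of f: grad f(x) = Q x + c = (3, 9)
Constraint values g_i(x) = a_i^T x - b_i:
  g_1((3, -2)) = 0
Stationarity residual: grad f(x) + sum_i lambda_i a_i = (0, 0)
  -> stationarity OK
Primal feasibility (all g_i <= 0): OK
Dual feasibility (all lambda_i >= 0): FAILS
Complementary slackness (lambda_i * g_i(x) = 0 for all i): OK

Verdict: the first failing condition is dual_feasibility -> dual.

dual


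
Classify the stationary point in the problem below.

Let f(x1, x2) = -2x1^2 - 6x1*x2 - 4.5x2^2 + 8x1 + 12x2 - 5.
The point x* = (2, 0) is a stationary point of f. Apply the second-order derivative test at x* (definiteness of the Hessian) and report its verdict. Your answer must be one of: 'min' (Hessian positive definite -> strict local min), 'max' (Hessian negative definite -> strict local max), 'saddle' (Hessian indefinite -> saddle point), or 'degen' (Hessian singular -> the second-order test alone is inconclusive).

Compute the Hessian H = grad^2 f:
  H = [[-4, -6], [-6, -9]]
Verify stationarity: grad f(x*) = H x* + g = (0, 0).
Eigenvalues of H: -13, 0.
H has a zero eigenvalue (singular; negative semidefinite but not definite), so H is neither positive definite, negative definite, nor indefinite. The second-order test alone is inconclusive -> degen.
(Indeed, f is constant along the null direction of H through x*, so x* is not a strict local extremum.)

degen


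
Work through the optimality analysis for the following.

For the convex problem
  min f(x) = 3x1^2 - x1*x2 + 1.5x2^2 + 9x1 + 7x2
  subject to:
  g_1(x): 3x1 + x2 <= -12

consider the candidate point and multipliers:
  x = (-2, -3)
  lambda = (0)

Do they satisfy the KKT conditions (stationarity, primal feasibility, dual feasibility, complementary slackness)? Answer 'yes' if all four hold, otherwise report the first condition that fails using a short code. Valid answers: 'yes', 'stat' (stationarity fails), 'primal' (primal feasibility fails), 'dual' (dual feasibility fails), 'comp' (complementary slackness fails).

Gradient of f: grad f(x) = Q x + c = (0, 0)
Constraint values g_i(x) = a_i^T x - b_i:
  g_1((-2, -3)) = 3
Stationarity residual: grad f(x) + sum_i lambda_i a_i = (0, 0)
  -> stationarity OK
Primal feasibility (all g_i <= 0): FAILS
Dual feasibility (all lambda_i >= 0): OK
Complementary slackness (lambda_i * g_i(x) = 0 for all i): OK

Verdict: the first failing condition is primal_feasibility -> primal.

primal


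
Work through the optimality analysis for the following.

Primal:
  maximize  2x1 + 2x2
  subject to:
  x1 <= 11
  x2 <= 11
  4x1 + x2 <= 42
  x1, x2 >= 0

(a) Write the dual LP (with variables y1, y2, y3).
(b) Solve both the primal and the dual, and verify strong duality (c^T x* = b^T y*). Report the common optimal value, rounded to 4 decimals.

The standard primal-dual pair for 'max c^T x s.t. A x <= b, x >= 0' is:
  Dual:  min b^T y  s.t.  A^T y >= c,  y >= 0.

So the dual LP is:
  minimize  11y1 + 11y2 + 42y3
  subject to:
    y1 + 4y3 >= 2
    y2 + y3 >= 2
    y1, y2, y3 >= 0

Solving the primal: x* = (7.75, 11).
  primal value c^T x* = 37.5.
Solving the dual: y* = (0, 1.5, 0.5).
  dual value b^T y* = 37.5.
Strong duality: c^T x* = b^T y*. Confirmed.

37.5


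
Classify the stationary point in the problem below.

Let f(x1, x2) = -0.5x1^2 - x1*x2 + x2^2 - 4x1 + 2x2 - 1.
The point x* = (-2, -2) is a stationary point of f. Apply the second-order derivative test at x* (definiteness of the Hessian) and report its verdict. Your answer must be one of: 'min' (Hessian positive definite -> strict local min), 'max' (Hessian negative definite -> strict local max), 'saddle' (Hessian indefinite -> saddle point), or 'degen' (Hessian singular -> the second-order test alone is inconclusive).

Compute the Hessian H = grad^2 f:
  H = [[-1, -1], [-1, 2]]
Verify stationarity: grad f(x*) = H x* + g = (0, 0).
Eigenvalues of H: -1.3028, 2.3028.
Eigenvalues have mixed signs, so H is indefinite -> x* is a saddle point.

saddle


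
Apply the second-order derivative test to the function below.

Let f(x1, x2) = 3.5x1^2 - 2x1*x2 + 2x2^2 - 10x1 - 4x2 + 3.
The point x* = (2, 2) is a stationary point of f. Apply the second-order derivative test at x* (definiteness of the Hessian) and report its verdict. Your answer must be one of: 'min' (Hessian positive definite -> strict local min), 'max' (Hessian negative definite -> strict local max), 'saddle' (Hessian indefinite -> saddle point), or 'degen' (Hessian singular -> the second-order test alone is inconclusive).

Compute the Hessian H = grad^2 f:
  H = [[7, -2], [-2, 4]]
Verify stationarity: grad f(x*) = H x* + g = (0, 0).
Eigenvalues of H: 3, 8.
Both eigenvalues > 0, so H is positive definite -> x* is a strict local min.

min


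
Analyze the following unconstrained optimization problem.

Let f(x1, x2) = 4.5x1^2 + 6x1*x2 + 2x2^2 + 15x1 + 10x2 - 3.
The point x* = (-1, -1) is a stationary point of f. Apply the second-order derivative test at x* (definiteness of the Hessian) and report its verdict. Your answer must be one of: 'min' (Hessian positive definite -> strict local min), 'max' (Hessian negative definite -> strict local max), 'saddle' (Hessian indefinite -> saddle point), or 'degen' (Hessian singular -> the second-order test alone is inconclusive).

Compute the Hessian H = grad^2 f:
  H = [[9, 6], [6, 4]]
Verify stationarity: grad f(x*) = H x* + g = (0, 0).
Eigenvalues of H: 0, 13.
H has a zero eigenvalue (singular; positive semidefinite but not definite), so H is neither positive definite, negative definite, nor indefinite. The second-order test alone is inconclusive -> degen.
(Indeed, f is constant along the null direction of H through x*, so x* is not a strict local extremum.)

degen


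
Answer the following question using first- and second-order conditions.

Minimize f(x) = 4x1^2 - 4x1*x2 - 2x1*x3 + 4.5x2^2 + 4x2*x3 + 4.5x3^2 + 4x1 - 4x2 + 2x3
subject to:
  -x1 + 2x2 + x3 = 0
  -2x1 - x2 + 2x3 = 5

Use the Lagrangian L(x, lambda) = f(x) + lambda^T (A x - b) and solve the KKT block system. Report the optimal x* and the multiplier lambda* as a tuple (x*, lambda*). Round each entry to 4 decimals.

Form the Lagrangian:
  L(x, lambda) = (1/2) x^T Q x + c^T x + lambda^T (A x - b)
Stationarity (grad_x L = 0): Q x + c + A^T lambda = 0.
Primal feasibility: A x = b.

This gives the KKT block system:
  [ Q   A^T ] [ x     ]   [-c ]
  [ A    0  ] [ lambda ] = [ b ]

Solving the linear system:
  x*      = (-1.5385, -1, 0.4615)
  lambda* = (0.9538, -3.0923)
  f(x*)   = 7.1154

x* = (-1.5385, -1, 0.4615), lambda* = (0.9538, -3.0923)
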